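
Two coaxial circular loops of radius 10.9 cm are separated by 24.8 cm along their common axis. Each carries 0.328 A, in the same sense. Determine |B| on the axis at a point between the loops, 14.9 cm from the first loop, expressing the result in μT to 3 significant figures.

Each loop contributes B = μ₀IR²/[2(R²+z²)^(3/2)] on the axis, with z measured from that loop.
Loop 1 (z = 0.149 m): B₁ = 3.89×10⁻⁷ T. Loop 2 (z = 0.099 m): B₂ = 7.67×10⁻⁷ T.
The fields add: B = B₁ + B₂ = 1.16×10⁻⁶ T.

B ≈ 1.16 μT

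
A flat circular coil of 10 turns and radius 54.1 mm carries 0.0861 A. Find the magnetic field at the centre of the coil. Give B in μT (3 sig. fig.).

B ≈ 10.0 μT

For an N-turn flat coil, B = Nμ₀I/(2R) with R = 0.0541 m.
B = 10 × 1.00×10⁻⁶ T = 1.00×10⁻⁵ T.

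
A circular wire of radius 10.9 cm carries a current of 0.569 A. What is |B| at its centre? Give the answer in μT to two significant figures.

At the centre of a circular loop the Biot–Savart law gives B = μ₀I/(2R).
B = (4π×10⁻⁷ × 0.569) / (2 × 0.109) = 3.28×10⁻⁶ T.

B ≈ 3.3 μT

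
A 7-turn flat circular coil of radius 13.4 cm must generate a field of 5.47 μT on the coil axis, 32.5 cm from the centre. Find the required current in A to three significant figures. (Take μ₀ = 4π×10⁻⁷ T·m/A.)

I ≈ 3.01 A

For an N-turn coil, B = Nμ₀IR²/[2(R²+z²)^(3/2)] with R = 0.134 m, z = 0.325 m, so I = 2B(R²+z²)^(3/2)/(Nμ₀R²) = 2 × 5.47×10⁻⁶ × 4.34×10⁻² / (7 × 4π×10⁻⁷ × 0.01796) = 3.01 A.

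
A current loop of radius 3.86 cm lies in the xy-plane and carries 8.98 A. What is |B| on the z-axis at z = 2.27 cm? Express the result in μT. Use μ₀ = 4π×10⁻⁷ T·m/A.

B ≈ 93.6 μT

On the axis of a circular loop, B = μ₀IR² / [2(R²+z²)^(3/2)].
R² + z² = (0.0386)² + (0.0227)² = 0.002005 m², and (R²+z²)^(3/2) = 8.98×10⁻⁵ m³.
B = (4π×10⁻⁷ × 8.98 × 0.00149) / (2 × 8.98×10⁻⁵) = 9.36×10⁻⁵ T.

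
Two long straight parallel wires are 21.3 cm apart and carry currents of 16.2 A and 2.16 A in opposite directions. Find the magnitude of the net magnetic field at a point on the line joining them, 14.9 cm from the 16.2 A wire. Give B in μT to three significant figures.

B ≈ 28.5 μT

Each long wire gives B = μ₀I/(2πd). Distances are d₁ = 0.149 m and d₂ = 0.064 m.
B₁ = 2.17×10⁻⁵ T, B₂ = 6.75×10⁻⁶ T.
Between antiparallel currents both contributions point the same way, so they add. B = B₁ + B₂ = 2.17×10⁻⁵ + 6.75×10⁻⁶ = 2.85×10⁻⁵ T.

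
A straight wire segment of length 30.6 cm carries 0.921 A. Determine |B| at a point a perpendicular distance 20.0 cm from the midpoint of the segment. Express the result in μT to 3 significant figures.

B ≈ 0.560 μT

For a finite straight segment, B = (μ₀I/4πd)(sinθ₁ + sinθ₂), where θ₁, θ₂ are the angles from the perpendicular to each end.
The perpendicular from the point meets the wire at its midpoint, so each end is L/2 = 0.153 m away along the wire.
sinθ₁ = 0.153/√(0.153²+0.2²) = 0.6076; sinθ₂ = 0.153/√(0.153²+0.2²) = 0.6076.
B = (4π×10⁻⁷ × 0.921) / (4π × 0.2) × (0.6076 + 0.6076) = 5.60×10⁻⁷ T.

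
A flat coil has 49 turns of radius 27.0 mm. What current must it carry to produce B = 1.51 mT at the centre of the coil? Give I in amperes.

For an N-turn coil, B = Nμ₀I/(2R) with R = 0.027 m, so I = 2RB/(Nμ₀) = 2 × 0.027 × 1.51×10⁻³ / (49 × 4π×10⁻⁷) = 1.32 A.

I ≈ 1.32 A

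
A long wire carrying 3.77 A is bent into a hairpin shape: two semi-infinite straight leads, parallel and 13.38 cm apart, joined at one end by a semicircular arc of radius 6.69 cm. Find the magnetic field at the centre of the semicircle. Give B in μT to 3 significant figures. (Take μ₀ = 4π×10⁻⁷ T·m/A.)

B ≈ 29.0 μT

The semicircular arc contributes B_arc = μ₀I·π/(4πR) = μ₀I/(4R) = 1.77×10⁻⁵ T.
Each semi-infinite lead is at perpendicular distance R = 0.0669 m from the centre, with the perpendicular foot at its near end, so it contributes μ₀I/(4πR); both point the same way, together 1.13×10⁻⁵ T.
Arc and leads all point the same direction: B = 1.77×10⁻⁵ + 1.13×10⁻⁵ = 2.90×10⁻⁵ T.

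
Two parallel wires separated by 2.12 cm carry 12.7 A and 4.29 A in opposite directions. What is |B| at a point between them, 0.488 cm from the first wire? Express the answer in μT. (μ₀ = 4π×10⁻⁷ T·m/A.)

B ≈ 573 μT

Each long wire gives B = μ₀I/(2πd). Distances are d₁ = 0.00488 m and d₂ = 0.01632 m.
B₁ = 5.20×10⁻⁴ T, B₂ = 5.26×10⁻⁵ T.
Between antiparallel currents both contributions point the same way, so they add. B = B₁ + B₂ = 5.20×10⁻⁴ + 5.26×10⁻⁵ = 5.73×10⁻⁴ T.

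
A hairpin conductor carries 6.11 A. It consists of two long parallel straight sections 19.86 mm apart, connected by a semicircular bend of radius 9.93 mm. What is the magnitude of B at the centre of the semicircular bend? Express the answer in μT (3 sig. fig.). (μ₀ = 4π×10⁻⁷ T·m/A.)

The semicircular arc contributes B_arc = μ₀I·π/(4πR) = μ₀I/(4R) = 1.93×10⁻⁴ T.
Each semi-infinite lead is at perpendicular distance R = 0.00993 m from the centre, with the perpendicular foot at its near end, so it contributes μ₀I/(4πR); both point the same way, together 1.23×10⁻⁴ T.
Arc and leads all point the same direction: B = 1.93×10⁻⁴ + 1.23×10⁻⁴ = 3.16×10⁻⁴ T.

B ≈ 316 μT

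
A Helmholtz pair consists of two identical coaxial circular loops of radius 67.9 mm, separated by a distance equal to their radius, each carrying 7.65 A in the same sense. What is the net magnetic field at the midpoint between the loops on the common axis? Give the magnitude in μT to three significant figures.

B ≈ 101 μT

Each loop contributes B = μ₀IR²/[2(R²+z²)^(3/2)] on the axis, with z measured from that loop.
Loop 1 (z = 0.03395 m): B₁ = 5.07×10⁻⁵ T. Loop 2 (z = 0.03395 m): B₂ = 5.07×10⁻⁵ T.
The fields add: B = B₁ + B₂ = 1.01×10⁻⁴ T.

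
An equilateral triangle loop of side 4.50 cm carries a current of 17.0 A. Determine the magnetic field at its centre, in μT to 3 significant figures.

Each side is a finite straight segment at perpendicular distance d = a/(2 tan(π/3)) = 0.01299 m from the centre, with end-angles ±π/3.
One side contributes B₁ = (μ₀I/4πd)·2 sin(π/3) = 2.27×10⁻⁴ T.
All 3 sides add in the same direction: B = 3 × 2.27×10⁻⁴ = 6.80×10⁻⁴ T.

B ≈ 680 μT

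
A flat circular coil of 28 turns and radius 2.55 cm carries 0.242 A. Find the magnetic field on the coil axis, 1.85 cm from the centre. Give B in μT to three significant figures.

B ≈ 88.5 μT

For an N-turn flat coil, B = Nμ₀IR²/[2(R²+z²)^(3/2)] with R = 0.0255 m, z = 0.0185 m.
B = 28 × 3.16×10⁻⁶ T = 8.85×10⁻⁵ T.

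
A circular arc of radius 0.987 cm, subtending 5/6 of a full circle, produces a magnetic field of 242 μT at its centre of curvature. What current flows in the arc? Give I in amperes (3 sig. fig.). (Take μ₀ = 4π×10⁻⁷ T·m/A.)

I ≈ 4.56 A

For a circular arc, B = μ₀Iφ/(4πR) with φ in radians; here φ = 5.236 rad.
So I = 4πRB/(μ₀φ) = 4π × 0.00987 × 2.42×10⁻⁴ / (4π×10⁻⁷ × 5.236) = 4.56 A.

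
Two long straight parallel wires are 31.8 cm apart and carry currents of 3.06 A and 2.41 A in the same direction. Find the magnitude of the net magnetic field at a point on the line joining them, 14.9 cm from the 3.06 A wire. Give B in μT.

B ≈ 1.26 μT

Each long wire gives B = μ₀I/(2πd). Distances are d₁ = 0.149 m and d₂ = 0.169 m.
B₁ = 4.11×10⁻⁶ T, B₂ = 2.85×10⁻⁶ T.
Between parallel currents the two contributions point in opposite directions, so they subtract. B = |B₁ − B₂| = |4.11×10⁻⁶ − 2.85×10⁻⁶| = 1.26×10⁻⁶ T.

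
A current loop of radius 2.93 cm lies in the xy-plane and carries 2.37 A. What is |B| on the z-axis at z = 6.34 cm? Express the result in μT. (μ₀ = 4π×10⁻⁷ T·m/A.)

B ≈ 3.75 μT

On the axis of a circular loop, B = μ₀IR² / [2(R²+z²)^(3/2)].
R² + z² = (0.0293)² + (0.0634)² = 0.004878 m², and (R²+z²)^(3/2) = 3.41×10⁻⁴ m³.
B = (4π×10⁻⁷ × 2.37 × 0.0008585) / (2 × 3.41×10⁻⁴) = 3.75×10⁻⁶ T.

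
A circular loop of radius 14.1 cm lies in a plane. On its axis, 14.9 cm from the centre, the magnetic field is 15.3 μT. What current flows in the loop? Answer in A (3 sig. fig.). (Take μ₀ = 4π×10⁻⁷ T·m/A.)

I ≈ 10.6 A

On the axis of a loop, B = μ₀IR²/[2(R²+z²)^(3/2)], so I = 2B(R²+z²)^(3/2)/(μ₀R²).
R² + z² = 0.01988 + 0.0222 = 0.04208 m²; raised to 3/2 gives 8.63×10⁻³ m³.
I = 2 × 1.53×10⁻⁵ × 8.63×10⁻³ / (1.26×10⁻⁶ × 0.01988) = 10.6 A.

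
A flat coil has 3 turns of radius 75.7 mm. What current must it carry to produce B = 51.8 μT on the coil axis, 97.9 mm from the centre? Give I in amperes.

For an N-turn coil, B = Nμ₀IR²/[2(R²+z²)^(3/2)] with R = 0.0757 m, z = 0.0979 m, so I = 2B(R²+z²)^(3/2)/(Nμ₀R²) = 2 × 5.18×10⁻⁵ × 1.90×10⁻³ / (3 × 4π×10⁻⁷ × 0.00573) = 9.09 A.

I ≈ 9.09 A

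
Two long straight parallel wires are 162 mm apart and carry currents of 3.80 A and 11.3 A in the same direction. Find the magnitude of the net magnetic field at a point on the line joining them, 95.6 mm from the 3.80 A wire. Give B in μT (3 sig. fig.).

B ≈ 26.1 μT

Each long wire gives B = μ₀I/(2πd). Distances are d₁ = 0.0956 m and d₂ = 0.0664 m.
B₁ = 7.95×10⁻⁶ T, B₂ = 3.40×10⁻⁵ T.
Between parallel currents the two contributions point in opposite directions, so they subtract. B = |B₁ − B₂| = |7.95×10⁻⁶ − 3.40×10⁻⁵| = 2.61×10⁻⁵ T.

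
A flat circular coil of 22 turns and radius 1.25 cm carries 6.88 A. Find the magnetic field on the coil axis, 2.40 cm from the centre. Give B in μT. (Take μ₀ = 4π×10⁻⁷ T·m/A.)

For an N-turn flat coil, B = Nμ₀IR²/[2(R²+z²)^(3/2)] with R = 0.0125 m, z = 0.024 m.
B = 22 × 3.41×10⁻⁵ T = 7.50×10⁻⁴ T.

B ≈ 750 μT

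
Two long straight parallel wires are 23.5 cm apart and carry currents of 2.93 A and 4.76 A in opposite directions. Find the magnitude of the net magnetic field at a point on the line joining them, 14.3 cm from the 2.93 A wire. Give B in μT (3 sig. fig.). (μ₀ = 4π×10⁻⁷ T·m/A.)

B ≈ 14.4 μT

Each long wire gives B = μ₀I/(2πd). Distances are d₁ = 0.143 m and d₂ = 0.092 m.
B₁ = 4.10×10⁻⁶ T, B₂ = 1.03×10⁻⁵ T.
Between antiparallel currents both contributions point the same way, so they add. B = B₁ + B₂ = 4.10×10⁻⁶ + 1.03×10⁻⁵ = 1.44×10⁻⁵ T.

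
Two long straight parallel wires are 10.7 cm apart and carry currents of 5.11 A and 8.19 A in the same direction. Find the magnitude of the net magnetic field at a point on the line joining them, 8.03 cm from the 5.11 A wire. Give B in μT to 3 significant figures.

Each long wire gives B = μ₀I/(2πd). Distances are d₁ = 0.0803 m and d₂ = 0.0267 m.
B₁ = 1.27×10⁻⁵ T, B₂ = 6.13×10⁻⁵ T.
Between parallel currents the two contributions point in opposite directions, so they subtract. B = |B₁ − B₂| = |1.27×10⁻⁵ − 6.13×10⁻⁵| = 4.86×10⁻⁵ T.

B ≈ 48.6 μT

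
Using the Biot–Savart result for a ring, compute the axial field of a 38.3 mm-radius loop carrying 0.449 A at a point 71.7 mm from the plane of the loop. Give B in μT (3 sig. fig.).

On the axis of a circular loop, B = μ₀IR² / [2(R²+z²)^(3/2)].
R² + z² = (0.0383)² + (0.0717)² = 0.006608 m², and (R²+z²)^(3/2) = 5.37×10⁻⁴ m³.
B = (4π×10⁻⁷ × 0.449 × 0.001467) / (2 × 5.37×10⁻⁴) = 7.70×10⁻⁷ T.

B ≈ 0.770 μT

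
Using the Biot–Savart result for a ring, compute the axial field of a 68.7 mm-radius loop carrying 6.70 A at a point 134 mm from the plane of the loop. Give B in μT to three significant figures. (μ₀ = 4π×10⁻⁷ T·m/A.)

B ≈ 5.82 μT

On the axis of a circular loop, B = μ₀IR² / [2(R²+z²)^(3/2)].
R² + z² = (0.0687)² + (0.134)² = 0.02268 m², and (R²+z²)^(3/2) = 3.41×10⁻³ m³.
B = (4π×10⁻⁷ × 6.70 × 0.00472) / (2 × 3.41×10⁻³) = 5.82×10⁻⁶ T.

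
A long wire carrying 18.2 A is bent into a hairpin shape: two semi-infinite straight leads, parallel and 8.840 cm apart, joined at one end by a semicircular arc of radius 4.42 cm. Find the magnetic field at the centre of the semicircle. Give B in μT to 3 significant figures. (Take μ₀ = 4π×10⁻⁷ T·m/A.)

B ≈ 212 μT

The semicircular arc contributes B_arc = μ₀I·π/(4πR) = μ₀I/(4R) = 1.29×10⁻⁴ T.
Each semi-infinite lead is at perpendicular distance R = 0.0442 m from the centre, with the perpendicular foot at its near end, so it contributes μ₀I/(4πR); both point the same way, together 8.24×10⁻⁵ T.
Arc and leads all point the same direction: B = 1.29×10⁻⁴ + 8.24×10⁻⁵ = 2.12×10⁻⁴ T.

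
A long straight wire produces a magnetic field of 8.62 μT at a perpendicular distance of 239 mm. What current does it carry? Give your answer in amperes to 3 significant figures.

I ≈ 10.3 A

For a long straight wire B = μ₀I/(2πd), so I = 2πdB/μ₀.
I = 2π × 0.239 × 8.62×10⁻⁶ / (4π×10⁻⁷) = 10.3 A.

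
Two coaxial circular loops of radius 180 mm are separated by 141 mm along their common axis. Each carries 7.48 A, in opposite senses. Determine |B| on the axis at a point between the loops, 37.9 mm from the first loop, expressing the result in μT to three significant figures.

B ≈ 7.41 μT

Each loop contributes B = μ₀IR²/[2(R²+z²)^(3/2)] on the axis, with z measured from that loop.
Loop 1 (z = 0.0379 m): B₁ = 2.45×10⁻⁵ T. Loop 2 (z = 0.1031 m): B₂ = 1.71×10⁻⁵ T.
The fields oppose: B = |B₁ − B₂| = 7.41×10⁻⁶ T.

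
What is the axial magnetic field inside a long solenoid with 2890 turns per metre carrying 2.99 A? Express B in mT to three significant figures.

Inside a long solenoid, B = μ₀nI with n = 2890 turns/m.
B = 4π×10⁻⁷ × 2890 × 2.99 = 1.09×10⁻² T.

B ≈ 10.9 mT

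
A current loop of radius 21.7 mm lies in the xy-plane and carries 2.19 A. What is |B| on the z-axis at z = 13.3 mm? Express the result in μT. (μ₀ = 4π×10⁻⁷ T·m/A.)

On the axis of a circular loop, B = μ₀IR² / [2(R²+z²)^(3/2)].
R² + z² = (0.0217)² + (0.0133)² = 0.0006478 m², and (R²+z²)^(3/2) = 1.65×10⁻⁵ m³.
B = (4π×10⁻⁷ × 2.19 × 0.0004709) / (2 × 1.65×10⁻⁵) = 3.93×10⁻⁵ T.

B ≈ 39.3 μT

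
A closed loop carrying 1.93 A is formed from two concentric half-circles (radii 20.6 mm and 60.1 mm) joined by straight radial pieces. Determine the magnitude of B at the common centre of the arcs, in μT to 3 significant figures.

The radial connectors point toward the centre, so dl × r̂ = 0 and they contribute nothing.
Each semicircle gives μ₀I/(4R): inner arc 2.94×10⁻⁵ T, outer arc 1.01×10⁻⁵ T.
The two arcs carry current in opposite angular senses, so their fields oppose: B = |2.94×10⁻⁵ − 1.01×10⁻⁵| = 1.93×10⁻⁵ T.

B ≈ 19.3 μT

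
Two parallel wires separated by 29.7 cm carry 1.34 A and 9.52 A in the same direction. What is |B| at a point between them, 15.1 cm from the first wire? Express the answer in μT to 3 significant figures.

Each long wire gives B = μ₀I/(2πd). Distances are d₁ = 0.151 m and d₂ = 0.146 m.
B₁ = 1.77×10⁻⁶ T, B₂ = 1.30×10⁻⁵ T.
Between parallel currents the two contributions point in opposite directions, so they subtract. B = |B₁ − B₂| = |1.77×10⁻⁶ − 1.30×10⁻⁵| = 1.13×10⁻⁵ T.

B ≈ 11.3 μT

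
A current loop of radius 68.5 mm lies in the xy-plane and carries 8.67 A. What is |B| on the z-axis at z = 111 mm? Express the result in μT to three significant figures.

On the axis of a circular loop, B = μ₀IR² / [2(R²+z²)^(3/2)].
R² + z² = (0.0685)² + (0.111)² = 0.01701 m², and (R²+z²)^(3/2) = 2.22×10⁻³ m³.
B = (4π×10⁻⁷ × 8.67 × 0.004692) / (2 × 2.22×10⁻³) = 1.15×10⁻⁵ T.

B ≈ 11.5 μT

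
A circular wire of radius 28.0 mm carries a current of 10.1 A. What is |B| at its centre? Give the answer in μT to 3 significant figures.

At the centre of a circular loop the Biot–Savart law gives B = μ₀I/(2R).
B = (4π×10⁻⁷ × 10.1) / (2 × 0.028) = 2.27×10⁻⁴ T.

B ≈ 227 μT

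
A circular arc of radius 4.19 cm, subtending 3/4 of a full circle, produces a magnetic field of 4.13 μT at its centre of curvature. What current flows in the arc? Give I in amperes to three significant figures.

I ≈ 0.367 A

For a circular arc, B = μ₀Iφ/(4πR) with φ in radians; here φ = 4.712 rad.
So I = 4πRB/(μ₀φ) = 4π × 0.0419 × 4.13×10⁻⁶ / (4π×10⁻⁷ × 4.712) = 0.367 A.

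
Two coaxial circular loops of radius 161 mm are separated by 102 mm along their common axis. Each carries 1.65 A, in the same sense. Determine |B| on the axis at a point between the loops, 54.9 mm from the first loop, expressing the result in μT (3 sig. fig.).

Each loop contributes B = μ₀IR²/[2(R²+z²)^(3/2)] on the axis, with z measured from that loop.
Loop 1 (z = 0.0549 m): B₁ = 5.46×10⁻⁶ T. Loop 2 (z = 0.0471 m): B₂ = 5.69×10⁻⁶ T.
The fields add: B = B₁ + B₂ = 1.12×10⁻⁵ T.

B ≈ 11.2 μT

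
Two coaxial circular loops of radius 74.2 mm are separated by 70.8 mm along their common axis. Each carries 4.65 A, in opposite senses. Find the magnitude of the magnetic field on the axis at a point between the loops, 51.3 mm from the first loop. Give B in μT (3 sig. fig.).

Each loop contributes B = μ₀IR²/[2(R²+z²)^(3/2)] on the axis, with z measured from that loop.
Loop 1 (z = 0.0513 m): B₁ = 2.19×10⁻⁵ T. Loop 2 (z = 0.0195 m): B₂ = 3.56×10⁻⁵ T.
The fields oppose: B = |B₁ − B₂| = 1.37×10⁻⁵ T.

B ≈ 13.7 μT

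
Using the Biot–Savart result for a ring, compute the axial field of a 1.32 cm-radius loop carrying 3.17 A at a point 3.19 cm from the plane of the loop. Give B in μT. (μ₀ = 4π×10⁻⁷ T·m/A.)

B ≈ 8.43 μT

On the axis of a circular loop, B = μ₀IR² / [2(R²+z²)^(3/2)].
R² + z² = (0.0132)² + (0.0319)² = 0.001192 m², and (R²+z²)^(3/2) = 4.11×10⁻⁵ m³.
B = (4π×10⁻⁷ × 3.17 × 0.0001742) / (2 × 4.11×10⁻⁵) = 8.43×10⁻⁶ T.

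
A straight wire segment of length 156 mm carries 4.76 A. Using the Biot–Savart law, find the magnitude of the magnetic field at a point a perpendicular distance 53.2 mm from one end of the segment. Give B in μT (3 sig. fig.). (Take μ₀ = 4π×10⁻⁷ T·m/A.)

For a finite straight segment, B = (μ₀I/4πd)(sinθ₁ + sinθ₂), where θ₁, θ₂ are the angles from the perpendicular to each end.
The perpendicular foot is at one end, so the two end-offsets along the wire are 0 and L = 0.156 m.
sinθ₁ = 0/√(0²+0.0532²) = 0.0000; sinθ₂ = 0.156/√(0.156²+0.0532²) = 0.9465.
B = (4π×10⁻⁷ × 4.76) / (4π × 0.0532) × (0.0000 + 0.9465) = 8.47×10⁻⁶ T.

B ≈ 8.47 μT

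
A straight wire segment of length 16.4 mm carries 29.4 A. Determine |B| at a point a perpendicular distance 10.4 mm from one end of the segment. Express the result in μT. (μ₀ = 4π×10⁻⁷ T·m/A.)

For a finite straight segment, B = (μ₀I/4πd)(sinθ₁ + sinθ₂), where θ₁, θ₂ are the angles from the perpendicular to each end.
The perpendicular foot is at one end, so the two end-offsets along the wire are 0 and L = 0.0164 m.
sinθ₁ = 0/√(0²+0.0104²) = 0.0000; sinθ₂ = 0.0164/√(0.0164²+0.0104²) = 0.8445.
B = (4π×10⁻⁷ × 29.4) / (4π × 0.0104) × (0.0000 + 0.8445) = 2.39×10⁻⁴ T.

B ≈ 239 μT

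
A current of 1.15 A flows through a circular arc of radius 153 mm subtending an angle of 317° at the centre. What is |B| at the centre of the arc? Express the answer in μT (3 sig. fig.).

B ≈ 4.16 μT

The Biot–Savart field of a circular arc at its centre is B = μ₀Iφ/(4πR), with φ = 5.533 rad.
B = (4π×10⁻⁷ × 1.15 × 5.533) / (4π × 0.153) = 4.16×10⁻⁶ T.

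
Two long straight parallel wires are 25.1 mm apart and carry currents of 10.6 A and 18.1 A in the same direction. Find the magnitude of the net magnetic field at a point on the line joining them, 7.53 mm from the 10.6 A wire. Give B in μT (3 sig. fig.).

Each long wire gives B = μ₀I/(2πd). Distances are d₁ = 0.00753 m and d₂ = 0.01757 m.
B₁ = 2.82×10⁻⁴ T, B₂ = 2.06×10⁻⁴ T.
Between parallel currents the two contributions point in opposite directions, so they subtract. B = |B₁ − B₂| = |2.82×10⁻⁴ − 2.06×10⁻⁴| = 7.55×10⁻⁵ T.

B ≈ 75.5 μT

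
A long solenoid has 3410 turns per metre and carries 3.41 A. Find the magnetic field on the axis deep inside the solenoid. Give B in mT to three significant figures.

Inside a long solenoid, B = μ₀nI with n = 3410 turns/m.
B = 4π×10⁻⁷ × 3410 × 3.41 = 1.46×10⁻² T.

B ≈ 14.6 mT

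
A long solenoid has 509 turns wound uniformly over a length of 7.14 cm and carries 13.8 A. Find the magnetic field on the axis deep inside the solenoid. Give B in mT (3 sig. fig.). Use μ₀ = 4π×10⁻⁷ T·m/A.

Inside a long solenoid, B = μ₀nI with n = 7129 turns/m.
B = 4π×10⁻⁷ × 7129 × 13.8 = 0.124 T.

B ≈ 124 mT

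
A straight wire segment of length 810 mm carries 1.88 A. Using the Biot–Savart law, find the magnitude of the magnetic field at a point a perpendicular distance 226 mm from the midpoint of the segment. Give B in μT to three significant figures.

For a finite straight segment, B = (μ₀I/4πd)(sinθ₁ + sinθ₂), where θ₁, θ₂ are the angles from the perpendicular to each end.
The perpendicular from the point meets the wire at its midpoint, so each end is L/2 = 0.405 m away along the wire.
sinθ₁ = 0.405/√(0.405²+0.226²) = 0.8732; sinθ₂ = 0.405/√(0.405²+0.226²) = 0.8732.
B = (4π×10⁻⁷ × 1.88) / (4π × 0.226) × (0.8732 + 0.8732) = 1.45×10⁻⁶ T.

B ≈ 1.45 μT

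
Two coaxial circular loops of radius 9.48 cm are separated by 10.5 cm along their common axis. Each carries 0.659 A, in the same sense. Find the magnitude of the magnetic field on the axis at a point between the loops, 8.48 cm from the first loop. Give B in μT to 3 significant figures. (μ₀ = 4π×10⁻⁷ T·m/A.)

Each loop contributes B = μ₀IR²/[2(R²+z²)^(3/2)] on the axis, with z measured from that loop.
Loop 1 (z = 0.0848 m): B₁ = 1.81×10⁻⁶ T. Loop 2 (z = 0.0202 m): B₂ = 4.09×10⁻⁶ T.
The fields add: B = B₁ + B₂ = 5.89×10⁻⁶ T.

B ≈ 5.89 μT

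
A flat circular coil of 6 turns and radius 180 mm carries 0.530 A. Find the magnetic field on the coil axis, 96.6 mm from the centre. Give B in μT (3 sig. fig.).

For an N-turn flat coil, B = Nμ₀IR²/[2(R²+z²)^(3/2)] with R = 0.18 m, z = 0.0966 m.
B = 6 × 1.27×10⁻⁶ T = 7.59×10⁻⁶ T.

B ≈ 7.59 μT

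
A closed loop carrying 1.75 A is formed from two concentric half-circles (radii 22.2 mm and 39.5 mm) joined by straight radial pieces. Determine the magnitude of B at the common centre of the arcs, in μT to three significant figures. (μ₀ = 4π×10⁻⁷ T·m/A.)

The radial connectors point toward the centre, so dl × r̂ = 0 and they contribute nothing.
Each semicircle gives μ₀I/(4R): inner arc 2.48×10⁻⁵ T, outer arc 1.39×10⁻⁵ T.
The two arcs carry current in opposite angular senses, so their fields oppose: B = |2.48×10⁻⁵ − 1.39×10⁻⁵| = 1.08×10⁻⁵ T.

B ≈ 10.8 μT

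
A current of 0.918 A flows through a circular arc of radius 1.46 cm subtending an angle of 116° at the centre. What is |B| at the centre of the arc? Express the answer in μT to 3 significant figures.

B ≈ 12.7 μT

The Biot–Savart field of a circular arc at its centre is B = μ₀Iφ/(4πR), with φ = 2.025 rad.
B = (4π×10⁻⁷ × 0.918 × 2.025) / (4π × 0.0146) = 1.27×10⁻⁵ T.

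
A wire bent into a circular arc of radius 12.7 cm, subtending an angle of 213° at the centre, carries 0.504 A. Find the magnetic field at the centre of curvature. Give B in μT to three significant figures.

The Biot–Savart field of a circular arc at its centre is B = μ₀Iφ/(4πR), with φ = 3.718 rad.
B = (4π×10⁻⁷ × 0.504 × 3.718) / (4π × 0.127) = 1.48×10⁻⁶ T.

B ≈ 1.48 μT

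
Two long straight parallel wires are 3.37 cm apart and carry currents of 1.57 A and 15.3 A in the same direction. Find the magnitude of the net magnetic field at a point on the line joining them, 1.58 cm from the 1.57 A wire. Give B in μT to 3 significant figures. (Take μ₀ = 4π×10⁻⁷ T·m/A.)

Each long wire gives B = μ₀I/(2πd). Distances are d₁ = 0.0158 m and d₂ = 0.0179 m.
B₁ = 1.99×10⁻⁵ T, B₂ = 1.71×10⁻⁴ T.
Between parallel currents the two contributions point in opposite directions, so they subtract. B = |B₁ − B₂| = |1.99×10⁻⁵ − 1.71×10⁻⁴| = 1.51×10⁻⁴ T.

B ≈ 151 μT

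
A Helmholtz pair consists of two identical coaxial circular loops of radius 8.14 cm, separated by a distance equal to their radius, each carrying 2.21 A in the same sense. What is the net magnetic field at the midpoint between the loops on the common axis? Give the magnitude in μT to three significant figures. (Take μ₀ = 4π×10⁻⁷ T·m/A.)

B ≈ 24.4 μT

Each loop contributes B = μ₀IR²/[2(R²+z²)^(3/2)] on the axis, with z measured from that loop.
Loop 1 (z = 0.0407 m): B₁ = 1.22×10⁻⁵ T. Loop 2 (z = 0.0407 m): B₂ = 1.22×10⁻⁵ T.
The fields add: B = B₁ + B₂ = 2.44×10⁻⁵ T.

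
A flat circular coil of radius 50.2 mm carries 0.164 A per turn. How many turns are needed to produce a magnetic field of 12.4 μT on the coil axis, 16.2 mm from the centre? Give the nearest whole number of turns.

N = 7

For an N-turn coil, B = Nμ₀IR²/[2(R²+z²)^(3/2)]. A single turn gives B₁ = 1.77×10⁻⁶ T with R = 0.0502 m, z = 0.0162 m.
N = B/B₁ = 1.24×10⁻⁵ / 1.77×10⁻⁶ = 7.01.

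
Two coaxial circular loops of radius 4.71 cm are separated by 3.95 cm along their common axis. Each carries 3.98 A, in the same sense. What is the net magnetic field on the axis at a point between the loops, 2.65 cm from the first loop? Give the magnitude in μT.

B ≈ 82.7 μT

Each loop contributes B = μ₀IR²/[2(R²+z²)^(3/2)] on the axis, with z measured from that loop.
Loop 1 (z = 0.0265 m): B₁ = 3.51×10⁻⁵ T. Loop 2 (z = 0.013 m): B₂ = 4.76×10⁻⁵ T.
The fields add: B = B₁ + B₂ = 8.27×10⁻⁵ T.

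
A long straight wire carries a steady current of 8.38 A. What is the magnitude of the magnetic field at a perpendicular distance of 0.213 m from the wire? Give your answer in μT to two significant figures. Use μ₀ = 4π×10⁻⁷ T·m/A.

For an infinitely long straight wire, B = μ₀I/(2πd).
B = (4π×10⁻⁷ × 8.38) / (2π × 0.213) = 7.87×10⁻⁶ T.

B ≈ 7.9 μT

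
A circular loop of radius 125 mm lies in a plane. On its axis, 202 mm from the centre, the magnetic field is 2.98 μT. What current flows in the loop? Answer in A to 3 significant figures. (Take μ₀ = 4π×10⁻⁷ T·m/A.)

I ≈ 4.07 A

On the axis of a loop, B = μ₀IR²/[2(R²+z²)^(3/2)], so I = 2B(R²+z²)^(3/2)/(μ₀R²).
R² + z² = 0.01562 + 0.0408 = 0.05643 m²; raised to 3/2 gives 1.34×10⁻² m³.
I = 2 × 2.98×10⁻⁶ × 1.34×10⁻² / (1.26×10⁻⁶ × 0.01562) = 4.07 A.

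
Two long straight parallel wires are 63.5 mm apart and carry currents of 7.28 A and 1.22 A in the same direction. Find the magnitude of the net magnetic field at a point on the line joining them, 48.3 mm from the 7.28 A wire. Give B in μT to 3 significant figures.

Each long wire gives B = μ₀I/(2πd). Distances are d₁ = 0.0483 m and d₂ = 0.0152 m.
B₁ = 3.01×10⁻⁵ T, B₂ = 1.61×10⁻⁵ T.
Between parallel currents the two contributions point in opposite directions, so they subtract. B = |B₁ − B₂| = |3.01×10⁻⁵ − 1.61×10⁻⁵| = 1.41×10⁻⁵ T.

B ≈ 14.1 μT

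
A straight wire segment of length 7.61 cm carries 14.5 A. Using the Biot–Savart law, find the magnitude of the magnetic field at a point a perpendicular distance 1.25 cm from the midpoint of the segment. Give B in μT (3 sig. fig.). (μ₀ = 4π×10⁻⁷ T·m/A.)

For a finite straight segment, B = (μ₀I/4πd)(sinθ₁ + sinθ₂), where θ₁, θ₂ are the angles from the perpendicular to each end.
The perpendicular from the point meets the wire at its midpoint, so each end is L/2 = 0.03805 m away along the wire.
sinθ₁ = 0.03805/√(0.03805²+0.0125²) = 0.9500; sinθ₂ = 0.03805/√(0.03805²+0.0125²) = 0.9500.
B = (4π×10⁻⁷ × 14.5) / (4π × 0.0125) × (0.9500 + 0.9500) = 2.20×10⁻⁴ T.

B ≈ 220 μT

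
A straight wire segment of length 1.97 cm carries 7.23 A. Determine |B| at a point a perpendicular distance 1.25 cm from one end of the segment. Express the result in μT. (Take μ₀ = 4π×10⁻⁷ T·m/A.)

For a finite straight segment, B = (μ₀I/4πd)(sinθ₁ + sinθ₂), where θ₁, θ₂ are the angles from the perpendicular to each end.
The perpendicular foot is at one end, so the two end-offsets along the wire are 0 and L = 0.0197 m.
sinθ₁ = 0/√(0²+0.0125²) = 0.0000; sinθ₂ = 0.0197/√(0.0197²+0.0125²) = 0.8444.
B = (4π×10⁻⁷ × 7.23) / (4π × 0.0125) × (0.0000 + 0.8444) = 4.88×10⁻⁵ T.

B ≈ 48.8 μT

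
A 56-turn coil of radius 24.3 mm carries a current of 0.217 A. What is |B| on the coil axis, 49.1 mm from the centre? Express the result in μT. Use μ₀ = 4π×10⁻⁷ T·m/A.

B ≈ 27.4 μT

For an N-turn flat coil, B = Nμ₀IR²/[2(R²+z²)^(3/2)] with R = 0.0243 m, z = 0.0491 m.
B = 56 × 4.90×10⁻⁷ T = 2.74×10⁻⁵ T.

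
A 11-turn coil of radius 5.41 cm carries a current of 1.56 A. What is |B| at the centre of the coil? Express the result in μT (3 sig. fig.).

B ≈ 199 μT

For an N-turn flat coil, B = Nμ₀I/(2R) with R = 0.0541 m.
B = 11 × 1.81×10⁻⁵ T = 1.99×10⁻⁴ T.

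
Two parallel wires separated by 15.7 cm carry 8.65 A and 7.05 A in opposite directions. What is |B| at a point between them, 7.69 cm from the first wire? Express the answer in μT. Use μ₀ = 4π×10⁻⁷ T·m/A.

Each long wire gives B = μ₀I/(2πd). Distances are d₁ = 0.0769 m and d₂ = 0.0801 m.
B₁ = 2.25×10⁻⁵ T, B₂ = 1.76×10⁻⁵ T.
Between antiparallel currents both contributions point the same way, so they add. B = B₁ + B₂ = 2.25×10⁻⁵ + 1.76×10⁻⁵ = 4.01×10⁻⁵ T.

B ≈ 40.1 μT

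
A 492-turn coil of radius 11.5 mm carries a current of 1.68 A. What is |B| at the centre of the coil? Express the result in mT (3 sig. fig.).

B ≈ 45.2 mT

For an N-turn flat coil, B = Nμ₀I/(2R) with R = 0.0115 m.
B = 492 × 9.18×10⁻⁵ T = 4.52×10⁻² T.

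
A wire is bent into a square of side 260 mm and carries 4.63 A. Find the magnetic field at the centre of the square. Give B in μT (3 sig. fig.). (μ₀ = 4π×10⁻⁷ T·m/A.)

B ≈ 20.1 μT

Each side is a finite straight segment at perpendicular distance d = a/(2 tan(π/4)) = 0.13 m from the centre, with end-angles ±π/4.
One side contributes B₁ = (μ₀I/4πd)·2 sin(π/4) = 5.04×10⁻⁶ T.
All 4 sides add in the same direction: B = 4 × 5.04×10⁻⁶ = 2.01×10⁻⁵ T.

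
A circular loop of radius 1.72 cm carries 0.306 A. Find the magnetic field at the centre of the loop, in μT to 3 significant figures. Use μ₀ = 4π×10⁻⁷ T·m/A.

At the centre of a circular loop the Biot–Savart law gives B = μ₀I/(2R).
B = (4π×10⁻⁷ × 0.306) / (2 × 0.0172) = 1.12×10⁻⁵ T.

B ≈ 11.2 μT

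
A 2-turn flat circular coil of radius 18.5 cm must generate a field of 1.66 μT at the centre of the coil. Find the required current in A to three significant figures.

For an N-turn coil, B = Nμ₀I/(2R) with R = 0.185 m, so I = 2RB/(Nμ₀) = 2 × 0.185 × 1.66×10⁻⁶ / (2 × 4π×10⁻⁷) = 0.244 A.

I ≈ 0.244 A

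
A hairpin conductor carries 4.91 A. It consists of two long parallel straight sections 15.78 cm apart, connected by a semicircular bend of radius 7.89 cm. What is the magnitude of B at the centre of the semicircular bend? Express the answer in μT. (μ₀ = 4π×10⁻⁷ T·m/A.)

B ≈ 32.0 μT

The semicircular arc contributes B_arc = μ₀I·π/(4πR) = μ₀I/(4R) = 1.96×10⁻⁵ T.
Each semi-infinite lead is at perpendicular distance R = 0.0789 m from the centre, with the perpendicular foot at its near end, so it contributes μ₀I/(4πR); both point the same way, together 1.24×10⁻⁵ T.
Arc and leads all point the same direction: B = 1.96×10⁻⁵ + 1.24×10⁻⁵ = 3.20×10⁻⁵ T.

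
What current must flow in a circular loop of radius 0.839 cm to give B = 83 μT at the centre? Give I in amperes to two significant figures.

At the centre of a circular loop B = μ₀I/(2R), so I = 2RB/μ₀.
With R = 0.00839 m, I = 2 × 0.00839 × 8.30×10⁻⁵ / (4π×10⁻⁷) = 1.11 A.

I ≈ 1.1 A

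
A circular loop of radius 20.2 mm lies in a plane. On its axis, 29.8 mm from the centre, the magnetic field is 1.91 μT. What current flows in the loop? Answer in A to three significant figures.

On the axis of a loop, B = μ₀IR²/[2(R²+z²)^(3/2)], so I = 2B(R²+z²)^(3/2)/(μ₀R²).
R² + z² = 0.000408 + 0.000888 = 0.001296 m²; raised to 3/2 gives 4.67×10⁻⁵ m³.
I = 2 × 1.91×10⁻⁶ × 4.67×10⁻⁵ / (1.26×10⁻⁶ × 0.000408) = 0.348 A.

I ≈ 0.348 A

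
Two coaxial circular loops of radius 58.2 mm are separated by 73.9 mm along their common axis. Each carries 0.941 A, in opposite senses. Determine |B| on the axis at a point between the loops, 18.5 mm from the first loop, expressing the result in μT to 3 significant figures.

Each loop contributes B = μ₀IR²/[2(R²+z²)^(3/2)] on the axis, with z measured from that loop.
Loop 1 (z = 0.0185 m): B₁ = 8.79×10⁻⁶ T. Loop 2 (z = 0.0554 m): B₂ = 3.86×10⁻⁶ T.
The fields oppose: B = |B₁ − B₂| = 4.93×10⁻⁶ T.

B ≈ 4.93 μT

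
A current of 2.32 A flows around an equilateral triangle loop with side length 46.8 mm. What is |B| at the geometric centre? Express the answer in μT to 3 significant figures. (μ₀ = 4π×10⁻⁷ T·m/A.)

Each side is a finite straight segment at perpendicular distance d = a/(2 tan(π/3)) = 0.01351 m from the centre, with end-angles ±π/3.
One side contributes B₁ = (μ₀I/4πd)·2 sin(π/3) = 2.97×10⁻⁵ T.
All 3 sides add in the same direction: B = 3 × 2.97×10⁻⁵ = 8.92×10⁻⁵ T.

B ≈ 89.2 μT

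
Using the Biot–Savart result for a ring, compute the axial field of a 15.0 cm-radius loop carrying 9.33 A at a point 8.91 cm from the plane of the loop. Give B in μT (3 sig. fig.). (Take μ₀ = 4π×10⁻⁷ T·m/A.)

On the axis of a circular loop, B = μ₀IR² / [2(R²+z²)^(3/2)].
R² + z² = (0.15)² + (0.0891)² = 0.03044 m², and (R²+z²)^(3/2) = 5.31×10⁻³ m³.
B = (4π×10⁻⁷ × 9.33 × 0.0225) / (2 × 5.31×10⁻³) = 2.48×10⁻⁵ T.

B ≈ 24.8 μT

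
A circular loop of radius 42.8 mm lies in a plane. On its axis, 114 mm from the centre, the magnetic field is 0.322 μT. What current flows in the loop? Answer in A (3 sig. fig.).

I ≈ 0.505 A

On the axis of a loop, B = μ₀IR²/[2(R²+z²)^(3/2)], so I = 2B(R²+z²)^(3/2)/(μ₀R²).
R² + z² = 0.001832 + 0.013 = 0.01483 m²; raised to 3/2 gives 1.81×10⁻³ m³.
I = 2 × 3.22×10⁻⁷ × 1.81×10⁻³ / (1.26×10⁻⁶ × 0.001832) = 0.505 A.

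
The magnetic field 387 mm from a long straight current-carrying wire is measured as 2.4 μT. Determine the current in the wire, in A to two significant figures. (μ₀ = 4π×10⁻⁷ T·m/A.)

I ≈ 4.6 A

For a long straight wire B = μ₀I/(2πd), so I = 2πdB/μ₀.
I = 2π × 0.387 × 2.40×10⁻⁶ / (4π×10⁻⁷) = 4.64 A.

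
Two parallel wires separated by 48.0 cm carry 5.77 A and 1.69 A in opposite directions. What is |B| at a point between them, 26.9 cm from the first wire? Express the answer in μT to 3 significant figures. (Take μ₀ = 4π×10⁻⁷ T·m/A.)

Each long wire gives B = μ₀I/(2πd). Distances are d₁ = 0.269 m and d₂ = 0.211 m.
B₁ = 4.29×10⁻⁶ T, B₂ = 1.60×10⁻⁶ T.
Between antiparallel currents both contributions point the same way, so they add. B = B₁ + B₂ = 4.29×10⁻⁶ + 1.60×10⁻⁶ = 5.89×10⁻⁶ T.

B ≈ 5.89 μT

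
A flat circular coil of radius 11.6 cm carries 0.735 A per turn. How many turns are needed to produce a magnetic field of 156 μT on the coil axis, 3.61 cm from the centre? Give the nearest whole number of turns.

For an N-turn coil, B = Nμ₀IR²/[2(R²+z²)^(3/2)]. A single turn gives B₁ = 3.47×10⁻⁶ T with R = 0.116 m, z = 0.0361 m.
N = B/B₁ = 1.56×10⁻⁴ / 3.47×10⁻⁶ = 45.01.

N = 45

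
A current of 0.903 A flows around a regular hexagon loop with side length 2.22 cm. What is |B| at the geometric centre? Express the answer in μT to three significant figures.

Each side is a finite straight segment at perpendicular distance d = a/(2 tan(π/6)) = 0.01923 m from the centre, with end-angles ±π/6.
One side contributes B₁ = (μ₀I/4πd)·2 sin(π/6) = 4.70×10⁻⁶ T.
All 6 sides add in the same direction: B = 6 × 4.70×10⁻⁶ = 2.82×10⁻⁵ T.

B ≈ 28.2 μT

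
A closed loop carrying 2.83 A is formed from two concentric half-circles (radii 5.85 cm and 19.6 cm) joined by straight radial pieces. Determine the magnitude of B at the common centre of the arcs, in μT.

The radial connectors point toward the centre, so dl × r̂ = 0 and they contribute nothing.
Each semicircle gives μ₀I/(4R): inner arc 1.52×10⁻⁵ T, outer arc 4.54×10⁻⁶ T.
The two arcs carry current in opposite angular senses, so their fields oppose: B = |1.52×10⁻⁵ − 4.54×10⁻⁶| = 1.07×10⁻⁵ T.

B ≈ 10.7 μT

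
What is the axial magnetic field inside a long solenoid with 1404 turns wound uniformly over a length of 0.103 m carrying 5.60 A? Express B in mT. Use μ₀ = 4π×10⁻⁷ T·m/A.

Inside a long solenoid, B = μ₀nI with n = 1.363×10⁴ turns/m.
B = 4π×10⁻⁷ × 1.363×10⁴ × 5.60 = 9.59×10⁻² T.

B ≈ 95.9 mT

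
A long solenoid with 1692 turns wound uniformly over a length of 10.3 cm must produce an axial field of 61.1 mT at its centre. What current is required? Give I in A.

I ≈ 2.96 A

Inside a long solenoid B = μ₀nI with n = 1.643×10⁴ m⁻¹, so I = B/(μ₀n).
I = 6.11×10⁻² / (4π×10⁻⁷ × 1.643×10⁴) = 2.96 A.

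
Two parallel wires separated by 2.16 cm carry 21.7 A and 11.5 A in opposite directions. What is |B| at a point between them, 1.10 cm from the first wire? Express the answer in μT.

B ≈ 612 μT

Each long wire gives B = μ₀I/(2πd). Distances are d₁ = 0.011 m and d₂ = 0.0106 m.
B₁ = 3.95×10⁻⁴ T, B₂ = 2.17×10⁻⁴ T.
Between antiparallel currents both contributions point the same way, so they add. B = B₁ + B₂ = 3.95×10⁻⁴ + 2.17×10⁻⁴ = 6.12×10⁻⁴ T.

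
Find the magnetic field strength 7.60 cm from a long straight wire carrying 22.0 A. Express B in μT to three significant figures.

B ≈ 57.9 μT

For an infinitely long straight wire, B = μ₀I/(2πd).
B = (4π×10⁻⁷ × 22.0) / (2π × 0.076) = 5.79×10⁻⁵ T.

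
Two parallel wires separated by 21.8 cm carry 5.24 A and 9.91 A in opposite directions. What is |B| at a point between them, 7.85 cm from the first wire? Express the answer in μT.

Each long wire gives B = μ₀I/(2πd). Distances are d₁ = 0.0785 m and d₂ = 0.1395 m.
B₁ = 1.34×10⁻⁵ T, B₂ = 1.42×10⁻⁵ T.
Between antiparallel currents both contributions point the same way, so they add. B = B₁ + B₂ = 1.34×10⁻⁵ + 1.42×10⁻⁵ = 2.76×10⁻⁵ T.

B ≈ 27.6 μT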